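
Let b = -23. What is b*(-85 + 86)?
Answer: -23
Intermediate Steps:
b*(-85 + 86) = -23*(-85 + 86) = -23*1 = -23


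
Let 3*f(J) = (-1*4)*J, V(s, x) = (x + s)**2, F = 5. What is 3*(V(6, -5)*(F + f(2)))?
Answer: 7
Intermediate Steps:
V(s, x) = (s + x)**2
f(J) = -4*J/3 (f(J) = ((-1*4)*J)/3 = (-4*J)/3 = -4*J/3)
3*(V(6, -5)*(F + f(2))) = 3*((6 - 5)**2*(5 - 4/3*2)) = 3*(1**2*(5 - 8/3)) = 3*(1*(7/3)) = 3*(7/3) = 7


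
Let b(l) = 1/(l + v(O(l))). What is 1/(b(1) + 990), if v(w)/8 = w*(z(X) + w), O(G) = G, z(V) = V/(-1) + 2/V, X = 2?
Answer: 1/991 ≈ 0.0010091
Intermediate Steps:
z(V) = -V + 2/V (z(V) = V*(-1) + 2/V = -V + 2/V)
v(w) = 8*w*(-1 + w) (v(w) = 8*(w*((-1*2 + 2/2) + w)) = 8*(w*((-2 + 2*(½)) + w)) = 8*(w*((-2 + 1) + w)) = 8*(w*(-1 + w)) = 8*w*(-1 + w))
b(l) = 1/(l + 8*l*(-1 + l))
1/(b(1) + 990) = 1/(1/(1*(-7 + 8*1)) + 990) = 1/(1/(-7 + 8) + 990) = 1/(1/1 + 990) = 1/(1*1 + 990) = 1/(1 + 990) = 1/991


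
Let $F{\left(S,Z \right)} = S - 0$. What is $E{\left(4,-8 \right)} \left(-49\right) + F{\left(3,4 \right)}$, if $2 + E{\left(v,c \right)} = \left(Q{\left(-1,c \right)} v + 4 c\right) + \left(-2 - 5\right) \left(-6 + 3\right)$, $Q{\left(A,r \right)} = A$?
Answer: $836$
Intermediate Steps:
$F{\left(S,Z \right)} = S$ ($F{\left(S,Z \right)} = S + 0 = S$)
$E{\left(v,c \right)} = 19 - v + 4 c$ ($E{\left(v,c \right)} = -2 + \left(\left(- v + 4 c\right) + \left(-2 - 5\right) \left(-6 + 3\right)\right) = -2 - \left(-21 + v - 4 c\right) = -2 + \left(\left(- v + 4 c\right) + 21\right) = -2 + \left(21 - v + 4 c\right) = 19 - v + 4 c$)
$E{\left(4,-8 \right)} \left(-49\right) + F{\left(3,4 \right)} = \left(19 - 4 + 4 \left(-8\right)\right) \left(-49\right) + 3 = \left(19 - 4 - 32\right) \left(-49\right) + 3 = \left(-17\right) \left(-49\right) + 3 = 833 + 3 = 836$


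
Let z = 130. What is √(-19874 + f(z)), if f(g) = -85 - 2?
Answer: I*√19961 ≈ 141.28*I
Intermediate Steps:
f(g) = -87
√(-19874 + f(z)) = √(-19874 - 87) = √(-19961) = I*√19961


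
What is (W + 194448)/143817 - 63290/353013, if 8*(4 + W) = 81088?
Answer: 21039073870/16923090207 ≈ 1.2432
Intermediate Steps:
W = 10132 (W = -4 + (1/8)*81088 = -4 + 10136 = 10132)
(W + 194448)/143817 - 63290/353013 = (10132 + 194448)/143817 - 63290/353013 = 204580*(1/143817) - 63290*1/353013 = 204580/143817 - 63290/353013 = 21039073870/16923090207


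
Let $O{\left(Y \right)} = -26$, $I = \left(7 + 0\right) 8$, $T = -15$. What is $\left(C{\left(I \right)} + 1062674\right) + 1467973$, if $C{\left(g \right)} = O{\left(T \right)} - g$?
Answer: $2530565$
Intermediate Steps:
$I = 56$ ($I = 7 \cdot 8 = 56$)
$C{\left(g \right)} = -26 - g$
$\left(C{\left(I \right)} + 1062674\right) + 1467973 = \left(\left(-26 - 56\right) + 1062674\right) + 1467973 = \left(-82 + 1062674\right) + 1467973 = 1062592 + 1467973 = 2530565$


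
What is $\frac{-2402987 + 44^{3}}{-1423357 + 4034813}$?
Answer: $- \frac{2317803}{2611456} \approx -0.88755$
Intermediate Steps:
$\frac{-2402987 + 44^{3}}{-1423357 + 4034813} = \frac{-2402987 + 85184}{2611456} = \left(-2317803\right) \frac{1}{2611456} = - \frac{2317803}{2611456}$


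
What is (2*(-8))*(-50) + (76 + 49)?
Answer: 925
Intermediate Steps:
(2*(-8))*(-50) + (76 + 49) = -16*(-50) + 125 = 800 + 125 = 925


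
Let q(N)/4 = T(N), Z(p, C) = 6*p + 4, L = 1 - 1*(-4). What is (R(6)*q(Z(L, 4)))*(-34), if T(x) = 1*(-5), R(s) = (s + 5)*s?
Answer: 44880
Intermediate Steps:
L = 5 (L = 1 + 4 = 5)
R(s) = s*(5 + s) (R(s) = (5 + s)*s = s*(5 + s))
T(x) = -5
Z(p, C) = 4 + 6*p
q(N) = -20 (q(N) = 4*(-5) = -20)
(R(6)*q(Z(L, 4)))*(-34) = ((6*(5 + 6))*(-20))*(-34) = ((6*11)*(-20))*(-34) = (66*(-20))*(-34) = -1320*(-34) = 44880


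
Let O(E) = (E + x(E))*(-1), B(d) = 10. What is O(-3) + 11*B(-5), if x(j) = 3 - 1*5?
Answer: 115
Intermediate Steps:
x(j) = -2 (x(j) = 3 - 5 = -2)
O(E) = 2 - E (O(E) = (E - 2)*(-1) = (-2 + E)*(-1) = 2 - E)
O(-3) + 11*B(-5) = (2 - 1*(-3)) + 11*10 = (2 + 3) + 110 = 5 + 110 = 115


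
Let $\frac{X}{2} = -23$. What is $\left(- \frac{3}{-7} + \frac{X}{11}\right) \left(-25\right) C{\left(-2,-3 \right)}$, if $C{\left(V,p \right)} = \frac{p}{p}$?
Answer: $\frac{7225}{77} \approx 93.831$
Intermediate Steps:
$X = -46$ ($X = 2 \left(-23\right) = -46$)
$C{\left(V,p \right)} = 1$
$\left(- \frac{3}{-7} + \frac{X}{11}\right) \left(-25\right) C{\left(-2,-3 \right)} = \left(- \frac{3}{-7} - \frac{46}{11}\right) \left(-25\right) 1 = \left(\left(-3\right) \left(- \frac{1}{7}\right) - \frac{46}{11}\right) \left(-25\right) 1 = \left(\frac{3}{7} - \frac{46}{11}\right) \left(-25\right) 1 = \left(- \frac{289}{77}\right) \left(-25\right) 1 = \frac{7225}{77} \cdot 1 = \frac{7225}{77}$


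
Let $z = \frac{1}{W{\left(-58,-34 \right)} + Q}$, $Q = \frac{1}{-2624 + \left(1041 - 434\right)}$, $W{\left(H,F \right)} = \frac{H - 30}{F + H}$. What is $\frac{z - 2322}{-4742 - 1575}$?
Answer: $\frac{102936631}{280165267} \approx 0.36741$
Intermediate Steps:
$W{\left(H,F \right)} = \frac{-30 + H}{F + H}$
$Q = - \frac{1}{2017}$ ($Q = \frac{1}{-2624 + \left(1041 - 434\right)} = \frac{1}{-2624 + 607} = \frac{1}{-2017} = - \frac{1}{2017} \approx -0.00049579$)
$z = \frac{46391}{44351}$ ($z = \frac{1}{\frac{-30 - 58}{-34 - 58} - \frac{1}{2017}} = \frac{1}{\frac{1}{-92} \left(-88\right) - \frac{1}{2017}} = \frac{1}{\left(- \frac{1}{92}\right) \left(-88\right) - \frac{1}{2017}} = \frac{1}{\frac{22}{23} - \frac{1}{2017}} = \frac{1}{\frac{44351}{46391}} = \frac{46391}{44351} \approx 1.046$)
$\frac{z - 2322}{-4742 - 1575} = \frac{\frac{46391}{44351} - 2322}{-4742 - 1575} = - \frac{102936631}{44351 \left(-6317\right)} = \left(- \frac{102936631}{44351}\right) \left(- \frac{1}{6317}\right) = \frac{102936631}{280165267}$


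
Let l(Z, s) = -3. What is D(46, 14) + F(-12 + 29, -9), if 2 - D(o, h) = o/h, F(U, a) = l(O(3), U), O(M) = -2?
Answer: -30/7 ≈ -4.2857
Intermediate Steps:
F(U, a) = -3
D(o, h) = 2 - o/h
D(46, 14) + F(-12 + 29, -9) = (2 - 1*46/14) - 3 = (2 - 1*46*1/14) - 3 = (2 - 23/7) - 3 = -9/7 - 3 = -30/7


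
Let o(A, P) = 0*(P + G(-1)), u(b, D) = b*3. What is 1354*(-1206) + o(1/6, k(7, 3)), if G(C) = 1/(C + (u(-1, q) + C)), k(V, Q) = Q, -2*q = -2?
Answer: -1632924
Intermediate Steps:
q = 1 (q = -½*(-2) = 1)
u(b, D) = 3*b
G(C) = 1/(-3 + 2*C) (G(C) = 1/(C + (3*(-1) + C)) = 1/(C + (-3 + C)) = 1/(-3 + 2*C))
o(A, P) = 0 (o(A, P) = 0*(P + 1/(-3 + 2*(-1))) = 0*(P + 1/(-3 - 2)) = 0*(P + 1/(-5)) = 0*(P - ⅕) = 0*(-⅕ + P) = 0)
1354*(-1206) + o(1/6, k(7, 3)) = 1354*(-1206) + 0 = -1632924 + 0 = -1632924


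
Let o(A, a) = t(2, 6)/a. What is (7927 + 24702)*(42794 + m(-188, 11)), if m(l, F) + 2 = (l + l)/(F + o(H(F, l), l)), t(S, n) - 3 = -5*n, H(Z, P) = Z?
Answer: 2922858573208/2095 ≈ 1.3952e+9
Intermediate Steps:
t(S, n) = 3 - 5*n
o(A, a) = -27/a (o(A, a) = (3 - 5*6)/a = (3 - 30)/a = -27/a)
m(l, F) = -2 + 2*l/(F - 27/l) (m(l, F) = -2 + (l + l)/(F - 27/l) = -2 + (2*l)/(F - 27/l) = -2 + 2*l/(F - 27/l))
(7927 + 24702)*(42794 + m(-188, 11)) = (7927 + 24702)*(42794 + 2*(27 - 188*(-188 - 1*11))/(-27 + 11*(-188))) = 32629*(42794 + 2*(27 - 188*(-188 - 11))/(-27 - 2068)) = 32629*(42794 + 2*(27 - 188*(-199))/(-2095)) = 32629*(42794 + 2*(-1/2095)*(27 + 37412)) = 32629*(42794 + 2*(-1/2095)*37439) = 32629*(42794 - 74878/2095) = 32629*(89578552/2095) = 2922858573208/2095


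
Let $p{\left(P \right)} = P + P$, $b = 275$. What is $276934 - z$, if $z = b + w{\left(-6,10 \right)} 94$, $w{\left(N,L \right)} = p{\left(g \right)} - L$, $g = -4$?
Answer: $278351$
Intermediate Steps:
$p{\left(P \right)} = 2 P$
$w{\left(N,L \right)} = -8 - L$ ($w{\left(N,L \right)} = 2 \left(-4\right) - L = -8 - L$)
$z = -1417$ ($z = 275 + \left(-8 - 10\right) 94 = 275 - 1692 = -1417$)
$276934 - z = 276934 - -1417 = 276934 + 1417 = 278351$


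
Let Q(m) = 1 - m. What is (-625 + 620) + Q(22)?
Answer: -26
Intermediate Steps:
(-625 + 620) + Q(22) = (-625 + 620) + (1 - 1*22) = -5 + (1 - 22) = -5 - 21 = -26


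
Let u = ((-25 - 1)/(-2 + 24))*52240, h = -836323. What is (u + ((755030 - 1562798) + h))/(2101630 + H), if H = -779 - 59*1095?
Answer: -18764121/22398706 ≈ -0.83773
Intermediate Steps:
u = -679120/11 (u = -26/22*52240 = -26*1/22*52240 = -13/11*52240 = -679120/11 ≈ -61738.)
H = -65384 (H = -779 - 64605 = -65384)
(u + ((755030 - 1562798) + h))/(2101630 + H) = (-679120/11 + ((755030 - 1562798) - 836323))/(2101630 - 65384) = (-679120/11 + (-807768 - 836323))/2036246 = (-679120/11 - 1644091)*(1/2036246) = -18764121/11*1/2036246 = -18764121/22398706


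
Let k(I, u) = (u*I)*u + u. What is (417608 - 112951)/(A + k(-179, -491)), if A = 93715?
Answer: -304657/43060275 ≈ -0.0070751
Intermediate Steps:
k(I, u) = u + I*u**2 (k(I, u) = (I*u)*u + u = I*u**2 + u = u + I*u**2)
(417608 - 112951)/(A + k(-179, -491)) = (417608 - 112951)/(93715 - 491*(1 - 179*(-491))) = 304657/(93715 - 491*(1 + 87889)) = 304657/(93715 - 491*87890) = 304657/(93715 - 43153990) = 304657/(-43060275) = 304657*(-1/43060275) = -304657/43060275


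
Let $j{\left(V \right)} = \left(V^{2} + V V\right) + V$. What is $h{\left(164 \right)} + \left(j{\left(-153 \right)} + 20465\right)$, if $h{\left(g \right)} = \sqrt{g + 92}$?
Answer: $67146$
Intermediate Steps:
$h{\left(g \right)} = \sqrt{92 + g}$
$j{\left(V \right)} = V + 2 V^{2}$ ($j{\left(V \right)} = \left(V^{2} + V^{2}\right) + V = 2 V^{2} + V = V + 2 V^{2}$)
$h{\left(164 \right)} + \left(j{\left(-153 \right)} + 20465\right) = \sqrt{92 + 164} - \left(-20465 + 153 \left(1 + 2 \left(-153\right)\right)\right) = \sqrt{256} - \left(-20465 + 153 \left(1 - 306\right)\right) = 16 + \left(\left(-153\right) \left(-305\right) + 20465\right) = 16 + \left(46665 + 20465\right) = 16 + 67130 = 67146$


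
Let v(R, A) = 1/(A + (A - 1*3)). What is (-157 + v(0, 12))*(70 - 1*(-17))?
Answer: -95584/7 ≈ -13655.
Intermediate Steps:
v(R, A) = 1/(-3 + 2*A) (v(R, A) = 1/(A + (A - 3)) = 1/(A + (-3 + A)) = 1/(-3 + 2*A))
(-157 + v(0, 12))*(70 - 1*(-17)) = (-157 + 1/(-3 + 2*12))*(70 - 1*(-17)) = (-157 + 1/(-3 + 24))*(70 + 17) = (-157 + 1/21)*87 = -3296/21*87 = -95584/7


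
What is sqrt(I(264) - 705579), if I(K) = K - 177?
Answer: 6*I*sqrt(19597) ≈ 839.94*I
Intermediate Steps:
I(K) = -177 + K
sqrt(I(264) - 705579) = sqrt((-177 + 264) - 705579) = sqrt(87 - 705579) = sqrt(-705492) = 6*I*sqrt(19597)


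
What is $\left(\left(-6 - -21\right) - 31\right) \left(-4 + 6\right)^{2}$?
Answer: $-64$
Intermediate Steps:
$\left(\left(-6 - -21\right) - 31\right) \left(-4 + 6\right)^{2} = \left(\left(-6 + 21\right) - 31\right) 2^{2} = \left(15 - 31\right) 4 = \left(-16\right) 4 = -64$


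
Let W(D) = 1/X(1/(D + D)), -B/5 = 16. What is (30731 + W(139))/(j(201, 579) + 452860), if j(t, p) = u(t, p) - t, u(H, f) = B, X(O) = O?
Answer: 31009/452579 ≈ 0.068516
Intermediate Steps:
B = -80 (B = -5*16 = -80)
u(H, f) = -80
W(D) = 2*D (W(D) = 1/(1/(D + D)) = 1/(1/(2*D)) = 2*D)
j(t, p) = -80 - t
(30731 + W(139))/(j(201, 579) + 452860) = (30731 + 2*139)/((-80 - 1*201) + 452860) = (30731 + 278)/((-80 - 201) + 452860) = 31009/(-281 + 452860) = 31009/452579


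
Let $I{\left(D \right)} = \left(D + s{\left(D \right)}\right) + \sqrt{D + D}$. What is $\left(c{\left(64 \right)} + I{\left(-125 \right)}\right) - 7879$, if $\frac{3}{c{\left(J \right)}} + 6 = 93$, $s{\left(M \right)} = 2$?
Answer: $- \frac{232057}{29} + 5 i \sqrt{10} \approx -8002.0 + 15.811 i$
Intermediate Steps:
$I{\left(D \right)} = 2 + D + \sqrt{2} \sqrt{D}$ ($I{\left(D \right)} = \left(D + 2\right) + \sqrt{D + D} = \left(2 + D\right) + \sqrt{2 D} = \left(2 + D\right) + \sqrt{2} \sqrt{D} = 2 + D + \sqrt{2} \sqrt{D}$)
$c{\left(J \right)} = \frac{1}{29}$ ($c{\left(J \right)} = \frac{3}{-6 + 93} = \frac{3}{87} = 3 \cdot \frac{1}{87} = \frac{1}{29}$)
$\left(c{\left(64 \right)} + I{\left(-125 \right)}\right) - 7879 = \left(\frac{1}{29} + \left(2 - 125 + \sqrt{2} \sqrt{-125}\right)\right) - 7879 = \left(\frac{1}{29} + \left(2 - 125 + \sqrt{2} \cdot 5 i \sqrt{5}\right)\right) - 7879 = \left(\frac{1}{29} + \left(2 - 125 + 5 i \sqrt{10}\right)\right) - 7879 = \left(\frac{1}{29} - \left(123 - 5 i \sqrt{10}\right)\right) - 7879 = \left(- \frac{3566}{29} + 5 i \sqrt{10}\right) - 7879 = - \frac{232057}{29} + 5 i \sqrt{10}$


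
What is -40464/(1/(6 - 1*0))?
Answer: -242784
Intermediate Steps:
-40464/(1/(6 - 1*0)) = -40464/(1/(6 + 0)) = -40464/(1/6) = -40464/⅙ = -40464*6 = -3372*72 = -242784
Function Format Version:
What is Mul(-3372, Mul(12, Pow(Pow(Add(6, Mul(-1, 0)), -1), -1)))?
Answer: -242784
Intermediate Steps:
Mul(-3372, Mul(12, Pow(Pow(Add(6, Mul(-1, 0)), -1), -1))) = Mul(-3372, Mul(12, Pow(Pow(Add(6, 0), -1), -1))) = Mul(-3372, Mul(12, Pow(Pow(6, -1), -1))) = Mul(-3372, Mul(12, Pow(Rational(1, 6), -1))) = Mul(-3372, Mul(12, 6)) = Mul(-3372, 72) = -242784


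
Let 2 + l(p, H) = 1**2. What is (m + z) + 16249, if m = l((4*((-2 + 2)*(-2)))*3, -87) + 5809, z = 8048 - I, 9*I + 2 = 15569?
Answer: 85126/3 ≈ 28375.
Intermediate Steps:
I = 5189/3 (I = -2/9 + (1/9)*15569 = -2/9 + 15569/9 = 5189/3 ≈ 1729.7)
z = 18955/3 (z = 8048 - 1*5189/3 = 8048 - 5189/3 = 18955/3 ≈ 6318.3)
l(p, H) = -1 (l(p, H) = -2 + 1**2 = -2 + 1 = -1)
m = 5808 (m = -1 + 5809 = 5808)
(m + z) + 16249 = (5808 + 18955/3) + 16249 = 36379/3 + 16249 = 85126/3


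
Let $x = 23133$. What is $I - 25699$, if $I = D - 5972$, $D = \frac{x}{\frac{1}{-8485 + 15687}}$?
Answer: $166572195$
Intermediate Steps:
$D = 166603866$ ($D = \frac{23133}{\frac{1}{-8485 + 15687}} = \frac{23133}{\frac{1}{7202}} = 23133 \frac{1}{\frac{1}{7202}} = 23133 \cdot 7202 = 166603866$)
$I = 166597894$ ($I = 166603866 - 5972 = 166597894$)
$I - 25699 = 166597894 - 25699 = 166572195$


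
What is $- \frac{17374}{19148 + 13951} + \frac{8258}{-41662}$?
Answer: $- \frac{29328445}{40557957} \approx -0.72312$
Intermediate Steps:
$- \frac{17374}{19148 + 13951} + \frac{8258}{-41662} = - \frac{17374}{33099} + 8258 \left(- \frac{1}{41662}\right) = \left(-17374\right) \frac{1}{33099} - \frac{4129}{20831} = - \frac{1022}{1947} - \frac{4129}{20831} = - \frac{29328445}{40557957}$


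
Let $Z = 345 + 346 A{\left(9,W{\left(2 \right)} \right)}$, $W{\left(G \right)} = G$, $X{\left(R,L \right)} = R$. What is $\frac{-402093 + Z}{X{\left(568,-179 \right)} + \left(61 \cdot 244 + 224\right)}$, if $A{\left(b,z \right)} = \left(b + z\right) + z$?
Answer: $- \frac{198625}{7838} \approx -25.341$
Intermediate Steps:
$A{\left(b,z \right)} = b + 2 z$
$Z = 4843$ ($Z = 345 + 346 \left(9 + 2 \cdot 2\right) = 345 + 346 \left(9 + 4\right) = 345 + 346 \cdot 13 = 345 + 4498 = 4843$)
$\frac{-402093 + Z}{X{\left(568,-179 \right)} + \left(61 \cdot 244 + 224\right)} = \frac{-402093 + 4843}{568 + \left(61 \cdot 244 + 224\right)} = - \frac{397250}{568 + \left(14884 + 224\right)} = - \frac{397250}{568 + 15108} = - \frac{397250}{15676} = \left(-397250\right) \frac{1}{15676} = - \frac{198625}{7838}$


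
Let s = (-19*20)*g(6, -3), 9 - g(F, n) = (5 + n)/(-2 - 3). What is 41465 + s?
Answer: 37893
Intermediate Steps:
g(F, n) = 10 + n/5 (g(F, n) = 9 - (5 + n)/(-2 - 3) = 9 - (5 + n)/(-5) = 9 - (5 + n)*(-1)/5 = 9 - (-1 - n/5) = 9 + (1 + n/5) = 10 + n/5)
s = -3572 (s = (-19*20)*(10 + (⅕)*(-3)) = -380*(10 - ⅗) = -380*47/5 = -3572)
41465 + s = 41465 - 3572 = 37893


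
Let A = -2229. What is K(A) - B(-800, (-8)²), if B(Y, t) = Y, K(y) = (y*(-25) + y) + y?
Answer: 52067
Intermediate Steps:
K(y) = -23*y (K(y) = (-25*y + y) + y = -24*y + y = -23*y)
K(A) - B(-800, (-8)²) = -23*(-2229) - 1*(-800) = 51267 + 800 = 52067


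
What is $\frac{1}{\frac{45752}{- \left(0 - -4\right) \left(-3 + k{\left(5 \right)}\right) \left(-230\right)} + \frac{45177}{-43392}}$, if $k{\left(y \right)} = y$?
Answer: $\frac{1663360}{39628023} \approx 0.041974$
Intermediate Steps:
$\frac{1}{\frac{45752}{- \left(0 - -4\right) \left(-3 + k{\left(5 \right)}\right) \left(-230\right)} + \frac{45177}{-43392}} = \frac{1}{\frac{45752}{- \left(0 - -4\right) \left(-3 + 5\right) \left(-230\right)} + \frac{45177}{-43392}} = \frac{1}{\frac{45752}{- \left(0 + 4\right) 2 \left(-230\right)} + 45177 \left(- \frac{1}{43392}\right)} = \frac{1}{\frac{45752}{- 4 \cdot 2 \left(-230\right)} - \frac{15059}{14464}} = \frac{1}{\frac{45752}{\left(-1\right) 8 \left(-230\right)} - \frac{15059}{14464}} = \frac{1}{\frac{45752}{\left(-8\right) \left(-230\right)} - \frac{15059}{14464}} = \frac{1}{\frac{45752}{1840} - \frac{15059}{14464}} = \frac{1}{45752 \cdot \frac{1}{1840} - \frac{15059}{14464}} = \frac{1}{\frac{5719}{230} - \frac{15059}{14464}} = \frac{1}{\frac{39628023}{1663360}} = \frac{1663360}{39628023}$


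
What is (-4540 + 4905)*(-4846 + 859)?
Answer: -1455255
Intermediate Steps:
(-4540 + 4905)*(-4846 + 859) = 365*(-3987) = -1455255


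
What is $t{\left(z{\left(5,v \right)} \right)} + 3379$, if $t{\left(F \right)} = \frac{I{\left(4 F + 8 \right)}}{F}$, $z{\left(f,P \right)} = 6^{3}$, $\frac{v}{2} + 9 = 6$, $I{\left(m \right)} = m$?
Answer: $\frac{91342}{27} \approx 3383.0$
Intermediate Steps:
$v = -6$ ($v = -18 + 2 \cdot 6 = -18 + 12 = -6$)
$z{\left(f,P \right)} = 216$
$t{\left(F \right)} = \frac{8 + 4 F}{F}$ ($t{\left(F \right)} = \frac{4 F + 8}{F} = \frac{8 + 4 F}{F}$)
$t{\left(z{\left(5,v \right)} \right)} + 3379 = \left(4 + \frac{8}{216}\right) + 3379 = \left(4 + 8 \cdot \frac{1}{216}\right) + 3379 = \left(4 + \frac{1}{27}\right) + 3379 = \frac{109}{27} + 3379 = \frac{91342}{27}$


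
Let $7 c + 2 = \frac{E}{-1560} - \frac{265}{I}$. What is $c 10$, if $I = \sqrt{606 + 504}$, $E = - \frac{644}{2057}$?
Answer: $- \frac{1604299}{561561} - \frac{265 \sqrt{1110}}{777} \approx -14.22$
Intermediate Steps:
$E = - \frac{644}{2057}$ ($E = \left(-644\right) \frac{1}{2057} = - \frac{644}{2057} \approx -0.31308$)
$I = \sqrt{1110} \approx 33.317$
$c = - \frac{1604299}{5615610} - \frac{53 \sqrt{1110}}{1554}$ ($c = - \frac{2}{7} + \frac{- \frac{644}{2057 \left(-1560\right)} - \frac{265}{\sqrt{1110}}}{7} = - \frac{2}{7} + \frac{\left(- \frac{644}{2057}\right) \left(- \frac{1}{1560}\right) - 265 \frac{\sqrt{1110}}{1110}}{7} = - \frac{2}{7} + \frac{\frac{161}{802230} - \frac{53 \sqrt{1110}}{222}}{7} = - \frac{2}{7} + \left(\frac{23}{802230} - \frac{53 \sqrt{1110}}{1554}\right) = - \frac{1604299}{5615610} - \frac{53 \sqrt{1110}}{1554} \approx -1.422$)
$c 10 = \left(- \frac{1604299}{5615610} - \frac{53 \sqrt{1110}}{1554}\right) 10 = - \frac{1604299}{561561} - \frac{265 \sqrt{1110}}{777}$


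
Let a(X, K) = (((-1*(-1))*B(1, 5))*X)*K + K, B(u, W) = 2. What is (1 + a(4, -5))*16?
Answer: -704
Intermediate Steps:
a(X, K) = K + 2*K*X (a(X, K) = ((-1*(-1)*2)*X)*K + K = ((1*2)*X)*K + K = (2*X)*K + K = 2*K*X + K = K + 2*K*X)
(1 + a(4, -5))*16 = (1 - 5*(1 + 2*4))*16 = (1 - 5*(1 + 8))*16 = (1 - 5*9)*16 = (1 - 45)*16 = -44*16 = -704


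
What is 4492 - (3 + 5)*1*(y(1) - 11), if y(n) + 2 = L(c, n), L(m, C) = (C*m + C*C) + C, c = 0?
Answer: 4580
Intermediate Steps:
L(m, C) = C + C² + C*m (L(m, C) = (C*m + C²) + C = (C² + C*m) + C = C + C² + C*m)
y(n) = -2 + n*(1 + n) (y(n) = -2 + n*(1 + n + 0) = -2 + n*(1 + n))
4492 - (3 + 5)*1*(y(1) - 11) = 4492 - (3 + 5)*1*((-2 + 1*(1 + 1)) - 11) = 4492 - 8*1*((-2 + 1*2) - 11) = 4492 - 8*((-2 + 2) - 11) = 4492 - 8*(0 - 11) = 4492 - 8*(-11) = 4492 - 1*(-88) = 4492 + 88 = 4580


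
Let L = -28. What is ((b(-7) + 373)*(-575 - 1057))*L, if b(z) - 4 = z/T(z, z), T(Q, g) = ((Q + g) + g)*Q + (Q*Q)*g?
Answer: 17229024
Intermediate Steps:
T(Q, g) = Q*(Q + 2*g) + g*Q² (T(Q, g) = (Q + 2*g)*Q + Q²*g = Q*(Q + 2*g) + g*Q²)
b(z) = 4 + 1/(z² + 3*z) (b(z) = 4 + z/((z*(z + 2*z + z*z))) = 4 + z/((z*(z + 2*z + z²))) = 4 + z/((z*(z² + 3*z))) = 4 + z*(1/(z*(z² + 3*z))) = 4 + 1/(z² + 3*z))
((b(-7) + 373)*(-575 - 1057))*L = (((1 + 4*(-7)² + 12*(-7))/((-7)*(3 - 7)) + 373)*(-575 - 1057))*(-28) = ((-⅐*(1 + 4*49 - 84)/(-4) + 373)*(-1632))*(-28) = ((-⅐*(-¼)*(1 + 196 - 84) + 373)*(-1632))*(-28) = ((-⅐*(-¼)*113 + 373)*(-1632))*(-28) = ((113/28 + 373)*(-1632))*(-28) = ((10557/28)*(-1632))*(-28) = -4307256/7*(-28) = 17229024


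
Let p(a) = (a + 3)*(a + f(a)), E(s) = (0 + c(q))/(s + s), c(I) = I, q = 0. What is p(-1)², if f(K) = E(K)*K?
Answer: 4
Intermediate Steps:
E(s) = 0 (E(s) = (0 + 0)/(s + s) = 0/((2*s)) = 0*(1/(2*s)) = 0)
f(K) = 0 (f(K) = 0*K = 0)
p(a) = a*(3 + a) (p(a) = (a + 3)*(a + 0) = (3 + a)*a = a*(3 + a))
p(-1)² = (-(3 - 1))² = (-1*2)² = (-2)² = 4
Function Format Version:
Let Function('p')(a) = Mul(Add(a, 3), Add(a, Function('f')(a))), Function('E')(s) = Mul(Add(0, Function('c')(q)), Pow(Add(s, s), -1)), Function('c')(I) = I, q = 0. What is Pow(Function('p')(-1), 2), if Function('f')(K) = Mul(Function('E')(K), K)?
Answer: 4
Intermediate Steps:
Function('E')(s) = 0 (Function('E')(s) = Mul(Add(0, 0), Pow(Add(s, s), -1)) = Mul(0, Pow(Mul(2, s), -1)) = Mul(0, Mul(Rational(1, 2), Pow(s, -1))) = 0)
Function('f')(K) = 0 (Function('f')(K) = Mul(0, K) = 0)
Function('p')(a) = Mul(a, Add(3, a)) (Function('p')(a) = Mul(Add(a, 3), Add(a, 0)) = Mul(Add(3, a), a) = Mul(a, Add(3, a)))
Pow(Function('p')(-1), 2) = Pow(Mul(-1, Add(3, -1)), 2) = Pow(Mul(-1, 2), 2) = Pow(-2, 2) = 4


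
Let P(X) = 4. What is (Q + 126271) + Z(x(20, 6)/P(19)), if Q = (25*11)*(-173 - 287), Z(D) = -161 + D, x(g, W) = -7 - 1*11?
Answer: -789/2 ≈ -394.50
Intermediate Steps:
x(g, W) = -18 (x(g, W) = -7 - 11 = -18)
Q = -126500 (Q = 275*(-460) = -126500)
(Q + 126271) + Z(x(20, 6)/P(19)) = (-126500 + 126271) + (-161 - 18/4) = -229 + (-161 - 18*1/4) = -229 + (-161 - 9/2) = -229 - 331/2 = -789/2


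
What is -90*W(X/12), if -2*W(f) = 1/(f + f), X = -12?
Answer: -45/2 ≈ -22.500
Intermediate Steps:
W(f) = -1/(4*f) (W(f) = -1/(2*(f + f)) = -1/(2*f)/2 = -1/(4*f))
-90*W(X/12) = -(-45)/(2*((-12/12))) = -(-45)/(2*((-12*1/12))) = -(-45)/(2*(-1)) = -(-45)*(-1)/2 = -90*¼ = -45/2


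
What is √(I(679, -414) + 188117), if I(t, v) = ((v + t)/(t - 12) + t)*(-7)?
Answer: √81575389311/667 ≈ 428.21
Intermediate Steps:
I(t, v) = -7*t - 7*(t + v)/(-12 + t) (I(t, v) = ((t + v)/(-12 + t) + t)*(-7) = (t + (t + v)/(-12 + t))*(-7) = -7*t - 7*(t + v)/(-12 + t))
√(I(679, -414) + 188117) = √(7*(-1*(-414) - 1*679² + 11*679)/(-12 + 679) + 188117) = √(7*(414 - 1*461041 + 7469)/667 + 188117) = √(7*(1/667)*(414 - 461041 + 7469) + 188117) = √(7*(1/667)*(-453158) + 188117) = √(-3172106/667 + 188117) = √(122301933/667) = √81575389311/667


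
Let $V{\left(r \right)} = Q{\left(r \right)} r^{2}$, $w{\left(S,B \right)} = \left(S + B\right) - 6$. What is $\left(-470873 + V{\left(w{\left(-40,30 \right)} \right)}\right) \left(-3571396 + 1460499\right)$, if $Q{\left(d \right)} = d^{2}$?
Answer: $855624657289$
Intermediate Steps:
$w{\left(S,B \right)} = -6 + B + S$ ($w{\left(S,B \right)} = \left(B + S\right) - 6 = -6 + B + S$)
$V{\left(r \right)} = r^{4}$ ($V{\left(r \right)} = r^{2} r^{2} = r^{4}$)
$\left(-470873 + V{\left(w{\left(-40,30 \right)} \right)}\right) \left(-3571396 + 1460499\right) = \left(-470873 + \left(-6 + 30 - 40\right)^{4}\right) \left(-3571396 + 1460499\right) = \left(-470873 + \left(-16\right)^{4}\right) \left(-2110897\right) = \left(-470873 + 65536\right) \left(-2110897\right) = \left(-405337\right) \left(-2110897\right) = 855624657289$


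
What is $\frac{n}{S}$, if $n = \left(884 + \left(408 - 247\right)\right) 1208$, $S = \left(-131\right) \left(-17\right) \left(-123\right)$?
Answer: $- \frac{1262360}{273921} \approx -4.6085$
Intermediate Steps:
$S = -273921$ ($S = 2227 \left(-123\right) = -273921$)
$n = 1262360$ ($n = \left(884 + \left(408 - 247\right)\right) 1208 = \left(884 + 161\right) 1208 = 1045 \cdot 1208 = 1262360$)
$\frac{n}{S} = \frac{1262360}{-273921} = 1262360 \left(- \frac{1}{273921}\right) = - \frac{1262360}{273921}$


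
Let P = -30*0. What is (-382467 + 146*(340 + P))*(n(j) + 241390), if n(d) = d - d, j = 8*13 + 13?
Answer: -80341109530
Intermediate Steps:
P = 0
j = 117 (j = 104 + 13 = 117)
n(d) = 0
(-382467 + 146*(340 + P))*(n(j) + 241390) = (-382467 + 146*(340 + 0))*(0 + 241390) = (-382467 + 146*340)*241390 = (-382467 + 49640)*241390 = -332827*241390 = -80341109530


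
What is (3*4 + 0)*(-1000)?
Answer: -12000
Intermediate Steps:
(3*4 + 0)*(-1000) = (12 + 0)*(-1000) = 12*(-1000) = -12000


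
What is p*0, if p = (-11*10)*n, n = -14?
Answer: 0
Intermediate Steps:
p = 1540 (p = -11*10*(-14) = -110*(-14) = 1540)
p*0 = 1540*0 = 0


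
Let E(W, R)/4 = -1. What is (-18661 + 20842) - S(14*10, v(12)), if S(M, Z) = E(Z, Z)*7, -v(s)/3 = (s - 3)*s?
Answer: 2209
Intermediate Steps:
v(s) = -3*s*(-3 + s) (v(s) = -3*(s - 3)*s = -3*(-3 + s)*s = -3*s*(-3 + s))
E(W, R) = -4 (E(W, R) = 4*(-1) = -4)
S(M, Z) = -28 (S(M, Z) = -4*7 = -28)
(-18661 + 20842) - S(14*10, v(12)) = (-18661 + 20842) - 1*(-28) = 2181 + 28 = 2209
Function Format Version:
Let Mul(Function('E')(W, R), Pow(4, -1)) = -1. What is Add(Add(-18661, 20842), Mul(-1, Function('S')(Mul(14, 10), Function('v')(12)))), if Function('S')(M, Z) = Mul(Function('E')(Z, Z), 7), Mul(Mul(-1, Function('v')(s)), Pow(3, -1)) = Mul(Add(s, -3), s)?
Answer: 2209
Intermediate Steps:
Function('v')(s) = Mul(-3, s, Add(-3, s)) (Function('v')(s) = Mul(-3, Mul(Add(s, -3), s)) = Mul(-3, Mul(Add(-3, s), s)) = Mul(-3, Mul(s, Add(-3, s))) = Mul(-3, s, Add(-3, s)))
Function('E')(W, R) = -4 (Function('E')(W, R) = Mul(4, -1) = -4)
Function('S')(M, Z) = -28 (Function('S')(M, Z) = Mul(-4, 7) = -28)
Add(Add(-18661, 20842), Mul(-1, Function('S')(Mul(14, 10), Function('v')(12)))) = Add(Add(-18661, 20842), Mul(-1, -28)) = Add(2181, 28) = 2209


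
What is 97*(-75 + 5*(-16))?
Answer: -15035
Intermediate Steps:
97*(-75 + 5*(-16)) = 97*(-75 - 80) = 97*(-155) = -15035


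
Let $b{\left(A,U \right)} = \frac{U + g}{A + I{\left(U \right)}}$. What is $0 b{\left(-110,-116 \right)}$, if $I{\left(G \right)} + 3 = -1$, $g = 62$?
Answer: $0$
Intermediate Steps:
$I{\left(G \right)} = -4$ ($I{\left(G \right)} = -3 - 1 = -4$)
$b{\left(A,U \right)} = \frac{62 + U}{-4 + A}$ ($b{\left(A,U \right)} = \frac{U + 62}{A - 4} = \frac{62 + U}{-4 + A}$)
$0 b{\left(-110,-116 \right)} = 0 \frac{62 - 116}{-4 - 110} = 0 \frac{1}{-114} \left(-54\right) = 0 \left(\left(- \frac{1}{114}\right) \left(-54\right)\right) = 0 \cdot \frac{9}{19} = 0$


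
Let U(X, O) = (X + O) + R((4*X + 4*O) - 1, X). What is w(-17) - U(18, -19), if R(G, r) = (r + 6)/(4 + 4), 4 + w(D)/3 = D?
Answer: -65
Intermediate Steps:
w(D) = -12 + 3*D
R(G, r) = ¾ + r/8 (R(G, r) = (6 + r)/8 = (6 + r)*(⅛) = ¾ + r/8)
U(X, O) = ¾ + O + 9*X/8 (U(X, O) = (X + O) + (¾ + X/8) = (O + X) + (¾ + X/8) = ¾ + O + 9*X/8)
w(-17) - U(18, -19) = (-12 + 3*(-17)) - (¾ - 19 + (9/8)*18) = (-12 - 51) - (¾ - 19 + 81/4) = -63 - 1*2 = -63 - 2 = -65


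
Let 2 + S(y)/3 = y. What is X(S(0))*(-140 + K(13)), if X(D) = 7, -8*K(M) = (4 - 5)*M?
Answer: -7749/8 ≈ -968.63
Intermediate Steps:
S(y) = -6 + 3*y
K(M) = M/8 (K(M) = -(4 - 5)*M/8 = -(-1)*M/8 = M/8)
X(S(0))*(-140 + K(13)) = 7*(-140 + (1/8)*13) = 7*(-140 + 13/8) = 7*(-1107/8) = -7749/8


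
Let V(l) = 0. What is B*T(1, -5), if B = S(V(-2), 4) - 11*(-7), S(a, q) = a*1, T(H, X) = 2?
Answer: 154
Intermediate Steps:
S(a, q) = a
B = 77 (B = 0 - 11*(-7) = 0 + 77 = 77)
B*T(1, -5) = 77*2 = 154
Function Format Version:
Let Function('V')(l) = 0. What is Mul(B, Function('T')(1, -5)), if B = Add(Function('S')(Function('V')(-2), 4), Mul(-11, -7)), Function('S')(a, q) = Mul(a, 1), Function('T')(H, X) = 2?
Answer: 154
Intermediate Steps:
Function('S')(a, q) = a
B = 77 (B = Add(0, Mul(-11, -7)) = Add(0, 77) = 77)
Mul(B, Function('T')(1, -5)) = Mul(77, 2) = 154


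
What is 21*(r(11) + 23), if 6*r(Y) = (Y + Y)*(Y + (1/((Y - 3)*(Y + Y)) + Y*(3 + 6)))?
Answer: 143255/16 ≈ 8953.4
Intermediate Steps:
r(Y) = Y*(10*Y + 1/(2*Y*(-3 + Y)))/3 (r(Y) = ((Y + Y)*(Y + (1/((Y - 3)*(Y + Y)) + Y*(3 + 6))))/6 = ((2*Y)*(Y + (1/((-3 + Y)*(2*Y)) + Y*9)))/6 = ((2*Y)*(Y + (1/(2*Y*(-3 + Y)) + 9*Y)))/6 = ((2*Y)*(Y + (9*Y + 1/(2*Y*(-3 + Y)))))/6 = ((2*Y)*(10*Y + 1/(2*Y*(-3 + Y))))/6 = (2*Y*(10*Y + 1/(2*Y*(-3 + Y))))/6 = Y*(10*Y + 1/(2*Y*(-3 + Y)))/3)
21*(r(11) + 23) = 21*((1 - 60*11² + 20*11³)/(6*(-3 + 11)) + 23) = 21*((⅙)*(1 - 60*121 + 20*1331)/8 + 23) = 21*((⅙)*(⅛)*(1 - 7260 + 26620) + 23) = 21*((⅙)*(⅛)*19361 + 23) = 21*(19361/48 + 23) = 21*(20465/48) = 143255/16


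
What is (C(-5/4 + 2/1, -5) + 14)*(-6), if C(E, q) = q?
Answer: -54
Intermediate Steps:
(C(-5/4 + 2/1, -5) + 14)*(-6) = (-5 + 14)*(-6) = 9*(-6) = -54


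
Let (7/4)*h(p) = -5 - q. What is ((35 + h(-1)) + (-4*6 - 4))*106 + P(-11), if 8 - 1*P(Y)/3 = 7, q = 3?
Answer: 1823/7 ≈ 260.43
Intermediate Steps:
P(Y) = 3 (P(Y) = 24 - 3*7 = 24 - 21 = 3)
h(p) = -32/7 (h(p) = 4*(-5 - 1*3)/7 = 4*(-5 - 3)/7 = (4/7)*(-8) = -32/7)
((35 + h(-1)) + (-4*6 - 4))*106 + P(-11) = ((35 - 32/7) + (-4*6 - 4))*106 + 3 = (213/7 + (-24 - 4))*106 + 3 = (213/7 - 28)*106 + 3 = (17/7)*106 + 3 = 1802/7 + 3 = 1823/7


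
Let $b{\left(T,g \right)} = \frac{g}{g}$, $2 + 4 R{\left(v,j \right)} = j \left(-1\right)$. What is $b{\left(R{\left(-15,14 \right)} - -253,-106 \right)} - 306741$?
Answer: $-306740$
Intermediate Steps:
$R{\left(v,j \right)} = - \frac{1}{2} - \frac{j}{4}$ ($R{\left(v,j \right)} = - \frac{1}{2} + \frac{j \left(-1\right)}{4} = - \frac{1}{2} + \frac{\left(-1\right) j}{4} = - \frac{1}{2} - \frac{j}{4}$)
$b{\left(T,g \right)} = 1$
$b{\left(R{\left(-15,14 \right)} - -253,-106 \right)} - 306741 = 1 - 306741 = -306740$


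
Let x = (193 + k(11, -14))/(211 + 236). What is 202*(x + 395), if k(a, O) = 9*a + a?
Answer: 11909112/149 ≈ 79927.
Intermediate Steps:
k(a, O) = 10*a
x = 101/149 (x = (193 + 10*11)/(211 + 236) = (193 + 110)/447 = 303*(1/447) = 101/149 ≈ 0.67785)
202*(x + 395) = 202*(101/149 + 395) = 202*(58956/149) = 11909112/149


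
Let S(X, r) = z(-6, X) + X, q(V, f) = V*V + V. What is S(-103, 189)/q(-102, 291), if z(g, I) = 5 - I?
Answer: 5/10302 ≈ 0.00048534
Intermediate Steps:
q(V, f) = V + V² (q(V, f) = V² + V = V + V²)
S(X, r) = 5 (S(X, r) = (5 - X) + X = 5)
S(-103, 189)/q(-102, 291) = 5/((-102*(1 - 102))) = 5/((-102*(-101))) = 5/10302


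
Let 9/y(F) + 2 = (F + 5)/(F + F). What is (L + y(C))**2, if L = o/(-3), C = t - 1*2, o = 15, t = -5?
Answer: 16384/169 ≈ 96.947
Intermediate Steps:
C = -7 (C = -5 - 1*2 = -5 - 2 = -7)
y(F) = 9/(-2 + (5 + F)/(2*F)) (y(F) = 9/(-2 + (F + 5)/(F + F)) = 9/(-2 + (5 + F)/((2*F))) = 9/(-2 + (5 + F)*(1/(2*F))) = 9/(-2 + (5 + F)/(2*F)))
L = -5 (L = 15/(-3) = 15*(-1/3) = -5)
(L + y(C))**2 = (-5 - 18*(-7)/(-5 + 3*(-7)))**2 = (-5 - 18*(-7)/(-5 - 21))**2 = (-5 - 18*(-7)/(-26))**2 = (-5 - 18*(-7)*(-1/26))**2 = (-5 - 63/13)**2 = (-128/13)**2 = 16384/169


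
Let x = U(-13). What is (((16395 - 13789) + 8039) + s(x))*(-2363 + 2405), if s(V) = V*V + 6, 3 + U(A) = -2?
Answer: 448392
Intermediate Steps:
U(A) = -5 (U(A) = -3 - 2 = -5)
x = -5
s(V) = 6 + V**2 (s(V) = V**2 + 6 = 6 + V**2)
(((16395 - 13789) + 8039) + s(x))*(-2363 + 2405) = (((16395 - 13789) + 8039) + (6 + (-5)**2))*(-2363 + 2405) = ((2606 + 8039) + (6 + 25))*42 = (10645 + 31)*42 = 10676*42 = 448392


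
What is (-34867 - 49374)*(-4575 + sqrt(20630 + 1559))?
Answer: 385402575 - 84241*sqrt(22189) ≈ 3.7285e+8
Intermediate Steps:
(-34867 - 49374)*(-4575 + sqrt(20630 + 1559)) = -84241*(-4575 + sqrt(22189)) = 385402575 - 84241*sqrt(22189)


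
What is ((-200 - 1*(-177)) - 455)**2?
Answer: 228484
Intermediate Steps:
((-200 - 1*(-177)) - 455)**2 = ((-200 + 177) - 455)**2 = (-23 - 455)**2 = (-478)**2 = 228484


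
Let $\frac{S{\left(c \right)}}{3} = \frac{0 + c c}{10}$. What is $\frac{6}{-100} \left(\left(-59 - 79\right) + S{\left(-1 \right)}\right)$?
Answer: $\frac{4131}{500} \approx 8.262$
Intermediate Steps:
$S{\left(c \right)} = \frac{3 c^{2}}{10}$ ($S{\left(c \right)} = 3 \frac{0 + c c}{10} = 3 \left(0 + c^{2}\right) \frac{1}{10} = 3 c^{2} \cdot \frac{1}{10} = 3 \frac{c^{2}}{10} = \frac{3 c^{2}}{10}$)
$\frac{6}{-100} \left(\left(-59 - 79\right) + S{\left(-1 \right)}\right) = \frac{6}{-100} \left(\left(-59 - 79\right) + \frac{3 \left(-1\right)^{2}}{10}\right) = 6 \left(- \frac{1}{100}\right) \left(-138 + \frac{3}{10} \cdot 1\right) = - \frac{3 \left(-138 + \frac{3}{10}\right)}{50} = \left(- \frac{3}{50}\right) \left(- \frac{1377}{10}\right) = \frac{4131}{500}$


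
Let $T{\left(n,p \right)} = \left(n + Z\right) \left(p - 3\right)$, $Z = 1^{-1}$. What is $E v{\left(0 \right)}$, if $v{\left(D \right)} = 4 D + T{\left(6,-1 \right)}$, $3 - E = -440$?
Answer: $-12404$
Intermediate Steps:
$Z = 1$
$E = 443$ ($E = 3 - -440 = 3 + 440 = 443$)
$T{\left(n,p \right)} = \left(1 + n\right) \left(-3 + p\right)$ ($T{\left(n,p \right)} = \left(n + 1\right) \left(p - 3\right) = \left(1 + n\right) \left(-3 + p\right)$)
$v{\left(D \right)} = -28 + 4 D$ ($v{\left(D \right)} = 4 D - 28 = -28 + 4 D$)
$E v{\left(0 \right)} = 443 \left(-28 + 4 \cdot 0\right) = 443 \left(-28 + 0\right) = 443 \left(-28\right) = -12404$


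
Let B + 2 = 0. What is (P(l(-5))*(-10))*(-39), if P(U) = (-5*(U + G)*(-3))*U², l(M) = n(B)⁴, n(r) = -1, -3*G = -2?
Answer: 9750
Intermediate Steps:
G = ⅔ (G = -⅓*(-2) = ⅔ ≈ 0.66667)
B = -2 (B = -2 + 0 = -2)
l(M) = 1 (l(M) = (-1)⁴ = 1)
P(U) = U²*(10 + 15*U) (P(U) = (-5*(U + ⅔)*(-3))*U² = (-5*(⅔ + U)*(-3))*U² = ((-10/3 - 5*U)*(-3))*U² = (10 + 15*U)*U² = U²*(10 + 15*U))
(P(l(-5))*(-10))*(-39) = ((1²*(10 + 15*1))*(-10))*(-39) = ((1*(10 + 15))*(-10))*(-39) = ((1*25)*(-10))*(-39) = (25*(-10))*(-39) = -250*(-39) = 9750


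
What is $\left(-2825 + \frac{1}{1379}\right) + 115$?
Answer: $- \frac{3737089}{1379} \approx -2710.0$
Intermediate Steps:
$\left(-2825 + \frac{1}{1379}\right) + 115 = - \frac{3895674}{1379} + 115 = - \frac{3737089}{1379}$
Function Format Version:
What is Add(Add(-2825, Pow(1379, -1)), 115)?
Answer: Rational(-3737089, 1379) ≈ -2710.0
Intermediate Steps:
Add(Add(-2825, Pow(1379, -1)), 115) = Add(Add(-2825, Rational(1, 1379)), 115) = Add(Rational(-3895674, 1379), 115) = Rational(-3737089, 1379)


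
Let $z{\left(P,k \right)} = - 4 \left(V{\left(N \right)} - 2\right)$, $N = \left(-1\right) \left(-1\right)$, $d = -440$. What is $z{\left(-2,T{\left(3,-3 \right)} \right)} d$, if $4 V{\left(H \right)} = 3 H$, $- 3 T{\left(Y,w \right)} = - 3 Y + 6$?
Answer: $-2200$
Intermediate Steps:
$T{\left(Y,w \right)} = -2 + Y$ ($T{\left(Y,w \right)} = - \frac{- 3 Y + 6}{3} = - \frac{6 - 3 Y}{3} = -2 + Y$)
$N = 1$
$V{\left(H \right)} = \frac{3 H}{4}$
$z{\left(P,k \right)} = 5$ ($z{\left(P,k \right)} = - 4 \left(\frac{3}{4} \cdot 1 - 2\right) = - 4 \left(\frac{3}{4} - 2\right) = \left(-4\right) \left(- \frac{5}{4}\right) = 5$)
$z{\left(-2,T{\left(3,-3 \right)} \right)} d = 5 \left(-440\right) = -2200$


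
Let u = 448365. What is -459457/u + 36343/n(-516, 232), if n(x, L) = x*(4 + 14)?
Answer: -6854121937/1388138040 ≈ -4.9376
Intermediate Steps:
n(x, L) = 18*x (n(x, L) = x*18 = 18*x)
-459457/u + 36343/n(-516, 232) = -459457/448365 + 36343/((18*(-516))) = -459457*1/448365 + 36343/(-9288) = -459457/448365 + 36343*(-1/9288) = -459457/448365 - 36343/9288 = -6854121937/1388138040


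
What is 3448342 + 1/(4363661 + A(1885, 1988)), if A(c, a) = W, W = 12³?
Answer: 15053354235039/4365389 ≈ 3.4483e+6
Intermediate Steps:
W = 1728
A(c, a) = 1728
3448342 + 1/(4363661 + A(1885, 1988)) = 3448342 + 1/(4363661 + 1728) = 3448342 + 1/4365389 = 15053354235039/4365389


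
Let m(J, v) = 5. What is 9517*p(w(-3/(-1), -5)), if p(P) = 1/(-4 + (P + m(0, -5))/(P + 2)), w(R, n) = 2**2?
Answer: -19034/5 ≈ -3806.8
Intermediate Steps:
w(R, n) = 4
p(P) = 1/(-4 + (5 + P)/(2 + P)) (p(P) = 1/(-4 + (P + 5)/(P + 2)) = 1/(-4 + (5 + P)/(2 + P)))
9517*p(w(-3/(-1), -5)) = 9517*((-2 - 1*4)/(3*(1 + 4))) = 9517*((1/3)*(-2 - 4)/5) = 9517*((1/3)*(1/5)*(-6)) = 9517*(-2/5) = -19034/5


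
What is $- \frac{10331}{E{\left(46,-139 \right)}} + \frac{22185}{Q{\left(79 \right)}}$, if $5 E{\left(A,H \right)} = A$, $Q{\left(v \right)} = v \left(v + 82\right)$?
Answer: $- \frac{28520845}{25438} \approx -1121.2$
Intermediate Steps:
$Q{\left(v \right)} = v \left(82 + v\right)$
$E{\left(A,H \right)} = \frac{A}{5}$
$- \frac{10331}{E{\left(46,-139 \right)}} + \frac{22185}{Q{\left(79 \right)}} = - \frac{10331}{\frac{1}{5} \cdot 46} + \frac{22185}{79 \left(82 + 79\right)} = - \frac{10331}{\frac{46}{5}} + \frac{22185}{79 \cdot 161} = \left(-10331\right) \frac{5}{46} + \frac{22185}{12719} = - \frac{51655}{46} + 22185 \cdot \frac{1}{12719} = - \frac{51655}{46} + \frac{22185}{12719} = - \frac{28520845}{25438}$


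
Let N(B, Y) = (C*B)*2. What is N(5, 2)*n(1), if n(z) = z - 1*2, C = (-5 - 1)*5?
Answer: 300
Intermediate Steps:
C = -30 (C = -6*5 = -30)
N(B, Y) = -60*B (N(B, Y) = -30*B*2 = -60*B)
n(z) = -2 + z (n(z) = z - 2 = -2 + z)
N(5, 2)*n(1) = (-60*5)*(-2 + 1) = -300*(-1) = 300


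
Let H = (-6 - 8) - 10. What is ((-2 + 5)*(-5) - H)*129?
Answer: 1161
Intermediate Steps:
H = -24 (H = -14 - 10 = -24)
((-2 + 5)*(-5) - H)*129 = ((-2 + 5)*(-5) - 1*(-24))*129 = (3*(-5) + 24)*129 = (-15 + 24)*129 = 9*129 = 1161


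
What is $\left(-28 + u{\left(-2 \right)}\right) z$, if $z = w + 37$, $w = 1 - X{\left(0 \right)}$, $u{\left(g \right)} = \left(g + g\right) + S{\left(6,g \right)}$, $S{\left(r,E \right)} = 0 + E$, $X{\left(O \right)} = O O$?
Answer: $-1292$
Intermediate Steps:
$X{\left(O \right)} = O^{2}$
$S{\left(r,E \right)} = E$
$u{\left(g \right)} = 3 g$ ($u{\left(g \right)} = \left(g + g\right) + g = 2 g + g = 3 g$)
$w = 1$ ($w = 1 - 0^{2} = 1 - 0 = 1 + 0 = 1$)
$z = 38$ ($z = 1 + 37 = 38$)
$\left(-28 + u{\left(-2 \right)}\right) z = \left(-28 + 3 \left(-2\right)\right) 38 = \left(-28 - 6\right) 38 = \left(-34\right) 38 = -1292$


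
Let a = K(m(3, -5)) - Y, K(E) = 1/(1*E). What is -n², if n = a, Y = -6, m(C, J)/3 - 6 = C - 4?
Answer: -8281/225 ≈ -36.804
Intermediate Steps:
m(C, J) = 6 + 3*C (m(C, J) = 18 + 3*(C - 4) = 18 + 3*(-4 + C) = 18 + (-12 + 3*C) = 6 + 3*C)
K(E) = 1/E
a = 91/15 (a = 1/(6 + 3*3) - 1*(-6) = 1/(6 + 9) + 6 = 1/15 + 6 = 91/15 ≈ 6.0667)
n = 91/15 ≈ 6.0667
-n² = -(91/15)² = -1*8281/225 = -8281/225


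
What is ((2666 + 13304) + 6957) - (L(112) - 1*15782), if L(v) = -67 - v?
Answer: 38888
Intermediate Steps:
((2666 + 13304) + 6957) - (L(112) - 1*15782) = ((2666 + 13304) + 6957) - ((-67 - 1*112) - 1*15782) = (15970 + 6957) - ((-67 - 112) - 15782) = 22927 - (-179 - 15782) = 22927 - 1*(-15961) = 22927 + 15961 = 38888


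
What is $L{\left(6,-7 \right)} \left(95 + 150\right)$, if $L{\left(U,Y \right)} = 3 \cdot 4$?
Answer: $2940$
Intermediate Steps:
$L{\left(U,Y \right)} = 12$
$L{\left(6,-7 \right)} \left(95 + 150\right) = 12 \left(95 + 150\right) = 12 \cdot 245 = 2940$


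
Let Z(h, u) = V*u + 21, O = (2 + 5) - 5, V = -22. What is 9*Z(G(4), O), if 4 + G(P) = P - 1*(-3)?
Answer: -207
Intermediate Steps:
G(P) = -1 + P (G(P) = -4 + (P - 1*(-3)) = -4 + (P + 3) = -4 + (3 + P) = -1 + P)
O = 2 (O = 7 - 5 = 2)
Z(h, u) = 21 - 22*u (Z(h, u) = -22*u + 21 = 21 - 22*u)
9*Z(G(4), O) = 9*(21 - 22*2) = 9*(21 - 44) = 9*(-23) = -207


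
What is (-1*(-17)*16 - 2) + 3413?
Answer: 3683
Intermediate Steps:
(-1*(-17)*16 - 2) + 3413 = (17*16 - 2) + 3413 = (272 - 2) + 3413 = 270 + 3413 = 3683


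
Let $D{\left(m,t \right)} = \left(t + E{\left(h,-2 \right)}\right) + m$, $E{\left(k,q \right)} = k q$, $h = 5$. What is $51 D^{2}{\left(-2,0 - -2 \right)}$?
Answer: $5100$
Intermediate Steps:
$D{\left(m,t \right)} = -10 + m + t$ ($D{\left(m,t \right)} = \left(t + 5 \left(-2\right)\right) + m = \left(t - 10\right) + m = \left(-10 + t\right) + m = -10 + m + t$)
$51 D^{2}{\left(-2,0 - -2 \right)} = 51 \left(-10 - 2 + \left(0 - -2\right)\right)^{2} = 51 \left(-10 - 2 + \left(0 + 2\right)\right)^{2} = 51 \left(-10 - 2 + 2\right)^{2} = 51 \left(-10\right)^{2} = 51 \cdot 100 = 5100$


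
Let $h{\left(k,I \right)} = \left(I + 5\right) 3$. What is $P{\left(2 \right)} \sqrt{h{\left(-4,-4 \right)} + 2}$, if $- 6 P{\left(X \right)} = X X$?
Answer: $- \frac{2 \sqrt{5}}{3} \approx -1.4907$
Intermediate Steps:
$h{\left(k,I \right)} = 15 + 3 I$ ($h{\left(k,I \right)} = \left(5 + I\right) 3 = 15 + 3 I$)
$P{\left(X \right)} = - \frac{X^{2}}{6}$ ($P{\left(X \right)} = - \frac{X X}{6} = - \frac{X^{2}}{6}$)
$P{\left(2 \right)} \sqrt{h{\left(-4,-4 \right)} + 2} = - \frac{2^{2}}{6} \sqrt{\left(15 + 3 \left(-4\right)\right) + 2} = \left(- \frac{1}{6}\right) 4 \sqrt{\left(15 - 12\right) + 2} = - \frac{2 \sqrt{3 + 2}}{3} = - \frac{2 \sqrt{5}}{3}$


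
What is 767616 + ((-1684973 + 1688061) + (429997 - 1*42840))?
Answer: 1157861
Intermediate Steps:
767616 + ((-1684973 + 1688061) + (429997 - 1*42840)) = 767616 + (3088 + (429997 - 42840)) = 767616 + (3088 + 387157) = 767616 + 390245 = 1157861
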